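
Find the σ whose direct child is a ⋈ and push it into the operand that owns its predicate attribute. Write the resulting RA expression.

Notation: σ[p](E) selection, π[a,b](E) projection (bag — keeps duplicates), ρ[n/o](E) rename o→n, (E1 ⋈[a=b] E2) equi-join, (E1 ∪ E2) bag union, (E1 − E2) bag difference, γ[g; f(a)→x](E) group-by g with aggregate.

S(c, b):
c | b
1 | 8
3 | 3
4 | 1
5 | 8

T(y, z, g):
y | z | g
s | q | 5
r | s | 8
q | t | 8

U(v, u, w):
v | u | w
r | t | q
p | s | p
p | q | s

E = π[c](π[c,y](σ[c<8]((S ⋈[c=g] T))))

σ filters on c, owned by the left side.
E' = π[c](π[c,y]((σ[c<8](S) ⋈[c=g] T)))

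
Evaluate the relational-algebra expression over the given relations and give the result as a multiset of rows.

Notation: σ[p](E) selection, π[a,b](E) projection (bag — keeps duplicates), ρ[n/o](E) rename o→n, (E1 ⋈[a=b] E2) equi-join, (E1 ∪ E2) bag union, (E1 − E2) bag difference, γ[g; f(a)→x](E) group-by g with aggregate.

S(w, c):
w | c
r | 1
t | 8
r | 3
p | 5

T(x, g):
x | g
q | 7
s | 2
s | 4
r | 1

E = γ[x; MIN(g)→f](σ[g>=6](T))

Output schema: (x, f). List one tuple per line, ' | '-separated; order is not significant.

Subexpression sizes:
  T → 4
  σ[g>=6](T) → 1
  γ[x; MIN(g)→f](σ[g>=6](T)) → 1

== RESULT ==
x | f
q | 7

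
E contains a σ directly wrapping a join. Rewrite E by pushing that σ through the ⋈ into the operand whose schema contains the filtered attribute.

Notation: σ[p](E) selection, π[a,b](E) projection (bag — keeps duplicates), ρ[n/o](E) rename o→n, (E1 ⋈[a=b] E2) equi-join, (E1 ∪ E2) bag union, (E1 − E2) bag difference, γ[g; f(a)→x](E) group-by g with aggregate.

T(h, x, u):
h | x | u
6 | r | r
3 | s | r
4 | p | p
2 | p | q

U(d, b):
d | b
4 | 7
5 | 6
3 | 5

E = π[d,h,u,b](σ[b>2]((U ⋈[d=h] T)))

σ filters on b, owned by the left side.
E' = π[d,h,u,b]((σ[b>2](U) ⋈[d=h] T))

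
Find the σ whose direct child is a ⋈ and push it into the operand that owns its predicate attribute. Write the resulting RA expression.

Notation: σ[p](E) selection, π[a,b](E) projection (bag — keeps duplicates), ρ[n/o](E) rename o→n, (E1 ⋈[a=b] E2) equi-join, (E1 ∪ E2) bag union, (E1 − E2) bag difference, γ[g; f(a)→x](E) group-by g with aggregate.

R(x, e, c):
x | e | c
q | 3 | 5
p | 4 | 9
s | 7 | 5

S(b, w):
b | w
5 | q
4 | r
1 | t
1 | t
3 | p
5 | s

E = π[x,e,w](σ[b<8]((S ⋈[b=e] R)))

σ filters on b, owned by the left side.
E' = π[x,e,w]((σ[b<8](S) ⋈[b=e] R))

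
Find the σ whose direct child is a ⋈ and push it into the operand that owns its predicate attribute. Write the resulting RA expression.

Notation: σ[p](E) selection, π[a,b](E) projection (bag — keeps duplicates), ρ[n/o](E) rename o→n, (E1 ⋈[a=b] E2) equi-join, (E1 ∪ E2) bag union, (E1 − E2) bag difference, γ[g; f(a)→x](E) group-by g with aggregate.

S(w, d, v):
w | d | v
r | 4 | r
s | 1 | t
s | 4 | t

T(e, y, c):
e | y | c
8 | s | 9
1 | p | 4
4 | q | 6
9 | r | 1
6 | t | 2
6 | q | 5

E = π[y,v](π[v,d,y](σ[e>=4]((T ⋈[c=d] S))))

σ filters on e, owned by the left side.
E' = π[y,v](π[v,d,y]((σ[e>=4](T) ⋈[c=d] S)))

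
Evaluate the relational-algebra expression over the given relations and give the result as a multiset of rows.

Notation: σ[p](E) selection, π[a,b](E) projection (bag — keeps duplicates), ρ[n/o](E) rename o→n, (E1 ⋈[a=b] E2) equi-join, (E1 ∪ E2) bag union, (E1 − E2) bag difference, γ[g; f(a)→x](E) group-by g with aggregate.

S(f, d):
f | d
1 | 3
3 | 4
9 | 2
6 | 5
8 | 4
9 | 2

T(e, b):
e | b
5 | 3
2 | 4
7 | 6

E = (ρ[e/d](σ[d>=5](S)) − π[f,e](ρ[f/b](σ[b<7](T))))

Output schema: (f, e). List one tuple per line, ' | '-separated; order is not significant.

Stepwise |·|:
  S → 6
  σ[d>=5](S) → 1
  ρ[e/d](σ[d>=5](S)) → 1
  T → 3
  σ[b<7](T) → 3
  ρ[f/b](σ[b<7](T)) → 3
  π[f,e](ρ[f/b](σ[b<7](T))) → 3
  (ρ[e/d](σ[d>=5](S)) − π[f,e](ρ[f/b](σ[b<7](T)))) → 1

== RESULT ==
f | e
6 | 5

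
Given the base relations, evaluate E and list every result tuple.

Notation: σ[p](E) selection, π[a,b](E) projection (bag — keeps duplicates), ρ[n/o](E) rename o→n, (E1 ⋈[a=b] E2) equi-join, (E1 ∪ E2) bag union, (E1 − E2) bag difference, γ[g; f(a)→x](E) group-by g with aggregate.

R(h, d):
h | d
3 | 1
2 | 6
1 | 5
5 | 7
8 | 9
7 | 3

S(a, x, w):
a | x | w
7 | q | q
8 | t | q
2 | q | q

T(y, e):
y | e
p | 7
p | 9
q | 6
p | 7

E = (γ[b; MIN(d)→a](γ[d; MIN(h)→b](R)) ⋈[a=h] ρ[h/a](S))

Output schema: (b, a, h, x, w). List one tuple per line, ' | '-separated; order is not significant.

Stepwise |·|:
  R → 6
  γ[d; MIN(h)→b](R) → 6
  γ[b; MIN(d)→a](γ[d; MIN(h)→b](R)) → 6
  S → 3
  ρ[h/a](S) → 3
  (γ[b; MIN(d)→a](γ[d; MIN(h)→b](R)) ⋈[a=h] ρ[h/a](S)) → 1

== RESULT ==
b | a | h | x | w
5 | 7 | 7 | q | q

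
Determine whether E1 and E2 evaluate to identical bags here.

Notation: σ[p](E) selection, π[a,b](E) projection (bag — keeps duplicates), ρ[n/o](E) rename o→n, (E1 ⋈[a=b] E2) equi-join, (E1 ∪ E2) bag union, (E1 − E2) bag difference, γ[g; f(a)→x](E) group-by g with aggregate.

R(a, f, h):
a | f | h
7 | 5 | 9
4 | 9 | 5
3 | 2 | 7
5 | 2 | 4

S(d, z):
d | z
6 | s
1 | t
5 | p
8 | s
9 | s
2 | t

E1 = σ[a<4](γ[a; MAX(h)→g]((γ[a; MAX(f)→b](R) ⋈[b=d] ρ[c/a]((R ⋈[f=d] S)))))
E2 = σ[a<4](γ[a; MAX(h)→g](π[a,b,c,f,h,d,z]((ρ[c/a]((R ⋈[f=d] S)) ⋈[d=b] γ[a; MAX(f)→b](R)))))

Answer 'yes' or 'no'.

E1 row counts bottom-up:
  R → 4
  γ[a; MAX(f)→b](R) → 4
  R → 4
  S → 6
  (R ⋈[f=d] S) → 4
  ρ[c/a]((R ⋈[f=d] S)) → 4
  (γ[a; MAX(f)→b](R) ⋈[b=d] ρ[c/a]((R ⋈[f=d] S))) → 6
  γ[a; MAX(h)→g]((γ[a; MAX(f)→b](R) ⋈[b=d] ρ[c/a]((R ⋈[f=d] S)))) → 4
  σ[a<4](γ[a; MAX(h)→g]((γ[a; MAX(f)→b](R) ⋈[b=d] ρ[c/a]((R ⋈[f=d] S))))) → 1
E2 row counts bottom-up:
  R → 4
  S → 6
  (R ⋈[f=d] S) → 4
  ρ[c/a]((R ⋈[f=d] S)) → 4
  R → 4
  γ[a; MAX(f)→b](R) → 4
  (ρ[c/a]((R ⋈[f=d] S)) ⋈[d=b] γ[a; MAX(f)→b](R)) → 6
  π[a,b,c,f,h,d,z]((ρ[c/a]((R ⋈[f=d] S)) ⋈[d=b] γ[a; MAX(f)→b](R))) → 6
  γ[a; MAX(h)→g](π[a,b,c,f,h,d,z]((ρ[c/a]((R ⋈[f=d] S)) ⋈[d=b] γ[a; MAX(f)→b](R)))) → 4
  σ[a<4](γ[a; MAX(h)→g](π[a,b,c,f,h,d,z]((ρ[c/a]((R ⋈[f=d] S)) ⋈[d=b] γ[a; MAX(f)→b](R))))) → 1

E1 and E2 produce the same multiset:
a | g
3 | 7

yes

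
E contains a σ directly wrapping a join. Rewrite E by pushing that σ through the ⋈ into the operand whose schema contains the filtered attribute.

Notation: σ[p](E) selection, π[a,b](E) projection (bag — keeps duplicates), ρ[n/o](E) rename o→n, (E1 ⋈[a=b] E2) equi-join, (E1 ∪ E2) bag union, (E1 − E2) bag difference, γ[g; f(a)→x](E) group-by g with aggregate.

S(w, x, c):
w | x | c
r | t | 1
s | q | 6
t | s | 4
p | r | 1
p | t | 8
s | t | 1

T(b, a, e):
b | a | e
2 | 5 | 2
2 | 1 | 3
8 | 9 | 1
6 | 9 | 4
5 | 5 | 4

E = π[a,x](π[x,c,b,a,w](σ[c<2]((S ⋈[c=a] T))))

σ filters on c, owned by the left side.
E' = π[a,x](π[x,c,b,a,w]((σ[c<2](S) ⋈[c=a] T)))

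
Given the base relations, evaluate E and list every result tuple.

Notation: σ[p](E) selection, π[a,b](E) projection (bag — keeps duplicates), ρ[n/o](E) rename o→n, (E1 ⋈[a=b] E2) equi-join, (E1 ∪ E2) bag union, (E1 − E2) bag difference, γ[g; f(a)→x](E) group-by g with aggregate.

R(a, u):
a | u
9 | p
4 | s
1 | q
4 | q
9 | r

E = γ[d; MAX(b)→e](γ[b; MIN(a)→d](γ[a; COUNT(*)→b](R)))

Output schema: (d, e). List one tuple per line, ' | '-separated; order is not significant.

Per-node cardinality:
  R → 5
  γ[a; COUNT(*)→b](R) → 3
  γ[b; MIN(a)→d](γ[a; COUNT(*)→b](R)) → 2
  γ[d; MAX(b)→e](γ[b; MIN(a)→d](γ[a; COUNT(*)→b](R))) → 2

== RESULT ==
d | e
1 | 1
4 | 2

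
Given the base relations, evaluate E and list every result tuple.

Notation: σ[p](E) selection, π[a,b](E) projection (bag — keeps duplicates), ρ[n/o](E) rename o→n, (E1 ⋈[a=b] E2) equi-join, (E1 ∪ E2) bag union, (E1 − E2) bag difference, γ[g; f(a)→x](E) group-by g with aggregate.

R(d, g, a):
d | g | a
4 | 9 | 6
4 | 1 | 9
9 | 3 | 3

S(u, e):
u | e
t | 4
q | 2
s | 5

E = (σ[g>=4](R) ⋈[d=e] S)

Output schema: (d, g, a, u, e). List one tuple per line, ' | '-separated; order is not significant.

Subexpression sizes:
  R → 3
  σ[g>=4](R) → 1
  S → 3
  (σ[g>=4](R) ⋈[d=e] S) → 1

== RESULT ==
d | g | a | u | e
4 | 9 | 6 | t | 4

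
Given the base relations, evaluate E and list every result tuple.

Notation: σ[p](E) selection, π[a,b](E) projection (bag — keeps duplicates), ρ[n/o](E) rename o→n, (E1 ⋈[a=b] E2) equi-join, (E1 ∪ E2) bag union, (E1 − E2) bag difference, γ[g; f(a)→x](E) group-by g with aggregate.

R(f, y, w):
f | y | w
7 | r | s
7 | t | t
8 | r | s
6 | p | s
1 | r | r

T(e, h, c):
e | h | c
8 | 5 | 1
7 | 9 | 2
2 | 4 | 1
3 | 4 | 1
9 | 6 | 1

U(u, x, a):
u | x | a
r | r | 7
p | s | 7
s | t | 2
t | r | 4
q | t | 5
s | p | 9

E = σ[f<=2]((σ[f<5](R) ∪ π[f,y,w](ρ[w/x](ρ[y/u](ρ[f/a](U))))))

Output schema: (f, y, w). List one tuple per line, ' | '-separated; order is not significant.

Stepwise |·|:
  R → 5
  σ[f<5](R) → 1
  U → 6
  ρ[f/a](U) → 6
  ρ[y/u](ρ[f/a](U)) → 6
  ρ[w/x](ρ[y/u](ρ[f/a](U))) → 6
  π[f,y,w](ρ[w/x](ρ[y/u](ρ[f/a](U)))) → 6
  (σ[f<5](R) ∪ π[f,y,w](ρ[w/x](ρ[y/u](ρ[f/a](U))))) → 7
  σ[f<=2]((σ[f<5](R) ∪ π[f,y,w](ρ[w/x](ρ[y/u](ρ[f/a](U)))))) → 2

== RESULT ==
f | y | w
1 | r | r
2 | s | t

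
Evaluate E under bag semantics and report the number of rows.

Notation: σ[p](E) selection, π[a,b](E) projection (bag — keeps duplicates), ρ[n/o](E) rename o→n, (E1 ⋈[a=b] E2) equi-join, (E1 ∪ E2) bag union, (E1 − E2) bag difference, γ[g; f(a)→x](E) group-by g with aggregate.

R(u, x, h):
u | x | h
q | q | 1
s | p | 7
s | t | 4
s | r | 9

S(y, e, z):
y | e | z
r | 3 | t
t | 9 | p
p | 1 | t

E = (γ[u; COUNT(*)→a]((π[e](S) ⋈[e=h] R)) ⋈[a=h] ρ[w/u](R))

Subexpression sizes:
  S → 3
  π[e](S) → 3
  R → 4
  (π[e](S) ⋈[e=h] R) → 2
  γ[u; COUNT(*)→a]((π[e](S) ⋈[e=h] R)) → 2
  R → 4
  ρ[w/u](R) → 4
  (γ[u; COUNT(*)→a]((π[e](S) ⋈[e=h] R)) ⋈[a=h] ρ[w/u](R)) → 2

|E| = 2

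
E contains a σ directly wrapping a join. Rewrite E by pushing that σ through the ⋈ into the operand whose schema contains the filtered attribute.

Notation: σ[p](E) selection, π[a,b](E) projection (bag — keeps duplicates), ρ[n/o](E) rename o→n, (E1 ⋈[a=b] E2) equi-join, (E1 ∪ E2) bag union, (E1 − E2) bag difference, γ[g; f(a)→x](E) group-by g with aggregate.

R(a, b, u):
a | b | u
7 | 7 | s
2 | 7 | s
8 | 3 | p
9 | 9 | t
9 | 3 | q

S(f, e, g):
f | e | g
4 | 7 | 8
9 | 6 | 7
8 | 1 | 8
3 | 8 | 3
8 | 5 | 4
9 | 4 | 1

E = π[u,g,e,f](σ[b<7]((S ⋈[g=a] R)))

σ filters on b, owned by the right side.
E' = π[u,g,e,f]((S ⋈[g=a] σ[b<7](R)))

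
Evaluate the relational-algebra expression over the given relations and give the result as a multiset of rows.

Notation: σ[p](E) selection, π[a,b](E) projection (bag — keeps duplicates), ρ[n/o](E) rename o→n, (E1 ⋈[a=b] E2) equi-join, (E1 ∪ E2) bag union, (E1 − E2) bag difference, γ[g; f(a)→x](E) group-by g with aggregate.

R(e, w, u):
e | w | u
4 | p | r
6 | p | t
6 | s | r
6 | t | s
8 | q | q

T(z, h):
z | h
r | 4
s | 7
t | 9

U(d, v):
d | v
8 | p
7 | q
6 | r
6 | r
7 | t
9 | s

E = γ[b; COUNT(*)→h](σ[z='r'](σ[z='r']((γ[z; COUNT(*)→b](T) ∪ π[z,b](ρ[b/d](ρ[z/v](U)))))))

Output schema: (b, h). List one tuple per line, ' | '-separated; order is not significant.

Row counts bottom-up:
  T → 3
  γ[z; COUNT(*)→b](T) → 3
  U → 6
  ρ[z/v](U) → 6
  ρ[b/d](ρ[z/v](U)) → 6
  π[z,b](ρ[b/d](ρ[z/v](U))) → 6
  (γ[z; COUNT(*)→b](T) ∪ π[z,b](ρ[b/d](ρ[z/v](U)))) → 9
  σ[z='r']((γ[z; COUNT(*)→b](T) ∪ π[z,b](ρ[b/d](ρ[z/v](U))))) → 3
  σ[z='r'](σ[z='r']((γ[z; COUNT(*)→b](T) ∪ π[z,b](ρ[b/d](ρ[z/v](U)))))) → 3
  γ[b; COUNT(*)→h](σ[z='r'](σ[z='r']((γ[z; COUNT(*)→b](T) ∪ π[z,b](ρ[b/d](ρ[z/v](U))))))) → 2

== RESULT ==
b | h
1 | 1
6 | 2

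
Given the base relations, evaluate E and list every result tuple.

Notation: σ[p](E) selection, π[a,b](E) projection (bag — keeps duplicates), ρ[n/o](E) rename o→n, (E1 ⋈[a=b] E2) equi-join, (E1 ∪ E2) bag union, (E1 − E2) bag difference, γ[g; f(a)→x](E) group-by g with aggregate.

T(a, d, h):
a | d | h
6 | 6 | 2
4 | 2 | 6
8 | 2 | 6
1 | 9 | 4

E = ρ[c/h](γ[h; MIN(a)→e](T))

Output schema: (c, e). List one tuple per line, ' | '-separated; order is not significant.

Row counts bottom-up:
  T → 4
  γ[h; MIN(a)→e](T) → 3
  ρ[c/h](γ[h; MIN(a)→e](T)) → 3

== RESULT ==
c | e
2 | 6
4 | 1
6 | 4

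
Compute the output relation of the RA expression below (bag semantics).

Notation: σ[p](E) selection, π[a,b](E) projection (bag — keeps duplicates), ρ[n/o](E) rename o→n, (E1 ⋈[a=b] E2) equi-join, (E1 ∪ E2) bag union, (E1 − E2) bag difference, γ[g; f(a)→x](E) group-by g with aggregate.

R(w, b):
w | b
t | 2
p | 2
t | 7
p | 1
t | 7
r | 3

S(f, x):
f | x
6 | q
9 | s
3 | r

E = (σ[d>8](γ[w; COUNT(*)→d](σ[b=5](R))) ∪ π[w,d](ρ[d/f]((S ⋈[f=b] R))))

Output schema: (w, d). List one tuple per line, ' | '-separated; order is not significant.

Stepwise |·|:
  R → 6
  σ[b=5](R) → 0
  γ[w; COUNT(*)→d](σ[b=5](R)) → 0
  σ[d>8](γ[w; COUNT(*)→d](σ[b=5](R))) → 0
  S → 3
  R → 6
  (S ⋈[f=b] R) → 1
  ρ[d/f]((S ⋈[f=b] R)) → 1
  π[w,d](ρ[d/f]((S ⋈[f=b] R))) → 1
  (σ[d>8](γ[w; COUNT(*)→d](σ[b=5](R))) ∪ π[w,d](ρ[d/f]((S ⋈[f=b] R)))) → 1

== RESULT ==
w | d
r | 3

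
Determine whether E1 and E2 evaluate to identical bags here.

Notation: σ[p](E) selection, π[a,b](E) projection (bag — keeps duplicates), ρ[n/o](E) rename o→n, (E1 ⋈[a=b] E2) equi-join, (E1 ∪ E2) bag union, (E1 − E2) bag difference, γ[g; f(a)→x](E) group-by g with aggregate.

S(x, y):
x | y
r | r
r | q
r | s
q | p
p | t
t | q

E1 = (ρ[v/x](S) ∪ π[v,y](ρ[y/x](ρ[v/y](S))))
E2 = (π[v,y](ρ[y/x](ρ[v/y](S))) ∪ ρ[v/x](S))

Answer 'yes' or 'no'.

E1 row counts bottom-up:
  S → 6
  ρ[v/x](S) → 6
  S → 6
  ρ[v/y](S) → 6
  ρ[y/x](ρ[v/y](S)) → 6
  π[v,y](ρ[y/x](ρ[v/y](S))) → 6
  (ρ[v/x](S) ∪ π[v,y](ρ[y/x](ρ[v/y](S)))) → 12
E2 row counts bottom-up:
  S → 6
  ρ[v/y](S) → 6
  ρ[y/x](ρ[v/y](S)) → 6
  π[v,y](ρ[y/x](ρ[v/y](S))) → 6
  S → 6
  ρ[v/x](S) → 6
  (π[v,y](ρ[y/x](ρ[v/y](S))) ∪ ρ[v/x](S)) → 12

E1 and E2 produce the same multiset:
v | y
p | q
p | t
q | p
q | r
q | t
r | q
r | r
r | r
r | s
s | r
t | p
t | q

yes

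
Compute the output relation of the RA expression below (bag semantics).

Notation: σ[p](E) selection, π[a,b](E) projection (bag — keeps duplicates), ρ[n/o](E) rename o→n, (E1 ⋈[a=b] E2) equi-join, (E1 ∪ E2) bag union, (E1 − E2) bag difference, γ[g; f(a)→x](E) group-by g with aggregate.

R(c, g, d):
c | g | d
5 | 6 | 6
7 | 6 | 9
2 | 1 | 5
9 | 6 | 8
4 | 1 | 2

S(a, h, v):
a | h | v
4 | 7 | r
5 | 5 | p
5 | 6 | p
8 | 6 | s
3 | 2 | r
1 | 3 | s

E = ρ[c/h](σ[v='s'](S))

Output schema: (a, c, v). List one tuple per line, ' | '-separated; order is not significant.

Per-node cardinality:
  S → 6
  σ[v='s'](S) → 2
  ρ[c/h](σ[v='s'](S)) → 2

== RESULT ==
a | c | v
1 | 3 | s
8 | 6 | s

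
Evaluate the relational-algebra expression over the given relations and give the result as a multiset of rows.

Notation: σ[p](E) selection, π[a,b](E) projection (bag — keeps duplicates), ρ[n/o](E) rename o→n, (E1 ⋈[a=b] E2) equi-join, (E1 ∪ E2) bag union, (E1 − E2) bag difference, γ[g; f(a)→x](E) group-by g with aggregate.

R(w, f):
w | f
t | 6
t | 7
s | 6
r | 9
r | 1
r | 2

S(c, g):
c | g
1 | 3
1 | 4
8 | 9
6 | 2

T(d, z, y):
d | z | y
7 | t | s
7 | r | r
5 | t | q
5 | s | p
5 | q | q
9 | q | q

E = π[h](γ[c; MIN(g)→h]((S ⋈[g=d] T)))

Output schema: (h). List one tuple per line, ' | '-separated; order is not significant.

Subexpression sizes:
  S → 4
  T → 6
  (S ⋈[g=d] T) → 1
  γ[c; MIN(g)→h]((S ⋈[g=d] T)) → 1
  π[h](γ[c; MIN(g)→h]((S ⋈[g=d] T))) → 1

== RESULT ==
h
9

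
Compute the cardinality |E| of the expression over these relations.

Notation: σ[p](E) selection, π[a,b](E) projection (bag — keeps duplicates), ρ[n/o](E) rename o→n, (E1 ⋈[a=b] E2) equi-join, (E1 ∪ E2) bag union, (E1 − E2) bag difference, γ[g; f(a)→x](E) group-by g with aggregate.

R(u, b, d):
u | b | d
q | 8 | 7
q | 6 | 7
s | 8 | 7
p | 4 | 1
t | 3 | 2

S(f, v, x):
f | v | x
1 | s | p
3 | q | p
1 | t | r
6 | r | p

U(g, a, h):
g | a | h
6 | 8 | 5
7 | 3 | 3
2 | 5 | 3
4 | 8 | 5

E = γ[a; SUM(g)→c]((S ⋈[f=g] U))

Stepwise |·|:
  S → 4
  U → 4
  (S ⋈[f=g] U) → 1
  γ[a; SUM(g)→c]((S ⋈[f=g] U)) → 1

|E| = 1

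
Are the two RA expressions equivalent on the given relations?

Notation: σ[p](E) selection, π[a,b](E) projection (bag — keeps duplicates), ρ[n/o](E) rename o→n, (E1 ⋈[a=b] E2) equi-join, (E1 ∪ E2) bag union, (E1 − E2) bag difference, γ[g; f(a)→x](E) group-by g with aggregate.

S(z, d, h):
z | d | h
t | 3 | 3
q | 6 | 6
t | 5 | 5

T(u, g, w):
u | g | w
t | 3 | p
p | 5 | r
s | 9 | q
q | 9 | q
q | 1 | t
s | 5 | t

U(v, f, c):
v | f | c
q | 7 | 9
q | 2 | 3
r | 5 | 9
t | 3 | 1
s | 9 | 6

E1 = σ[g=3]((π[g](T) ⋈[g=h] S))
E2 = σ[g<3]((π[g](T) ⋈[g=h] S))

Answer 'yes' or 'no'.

E1 stepwise |·|:
  T → 6
  π[g](T) → 6
  S → 3
  (π[g](T) ⋈[g=h] S) → 3
  σ[g=3]((π[g](T) ⋈[g=h] S)) → 1
E2 stepwise |·|:
  T → 6
  π[g](T) → 6
  S → 3
  (π[g](T) ⋈[g=h] S) → 3
  σ[g<3]((π[g](T) ⋈[g=h] S)) → 0

E1 result:
g | z | d | h
3 | t | 3 | 3
E2 result:
g | z | d | h
(0 rows)
Witness: (3, 't', 3, 3) appears 1× in E1 but 0× in E2.

no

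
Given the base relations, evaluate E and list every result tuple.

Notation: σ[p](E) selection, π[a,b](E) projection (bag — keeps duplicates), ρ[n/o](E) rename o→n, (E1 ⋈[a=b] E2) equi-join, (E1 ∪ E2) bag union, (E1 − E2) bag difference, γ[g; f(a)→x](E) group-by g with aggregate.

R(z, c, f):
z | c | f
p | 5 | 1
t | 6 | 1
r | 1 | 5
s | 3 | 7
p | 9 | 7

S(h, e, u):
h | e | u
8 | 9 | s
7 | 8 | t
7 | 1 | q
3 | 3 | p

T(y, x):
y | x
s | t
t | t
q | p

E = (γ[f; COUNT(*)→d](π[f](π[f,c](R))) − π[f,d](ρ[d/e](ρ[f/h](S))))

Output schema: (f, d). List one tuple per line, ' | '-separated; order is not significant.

Row counts bottom-up:
  R → 5
  π[f,c](R) → 5
  π[f](π[f,c](R)) → 5
  γ[f; COUNT(*)→d](π[f](π[f,c](R))) → 3
  S → 4
  ρ[f/h](S) → 4
  ρ[d/e](ρ[f/h](S)) → 4
  π[f,d](ρ[d/e](ρ[f/h](S))) → 4
  (γ[f; COUNT(*)→d](π[f](π[f,c](R))) − π[f,d](ρ[d/e](ρ[f/h](S)))) → 3

== RESULT ==
f | d
1 | 2
5 | 1
7 | 2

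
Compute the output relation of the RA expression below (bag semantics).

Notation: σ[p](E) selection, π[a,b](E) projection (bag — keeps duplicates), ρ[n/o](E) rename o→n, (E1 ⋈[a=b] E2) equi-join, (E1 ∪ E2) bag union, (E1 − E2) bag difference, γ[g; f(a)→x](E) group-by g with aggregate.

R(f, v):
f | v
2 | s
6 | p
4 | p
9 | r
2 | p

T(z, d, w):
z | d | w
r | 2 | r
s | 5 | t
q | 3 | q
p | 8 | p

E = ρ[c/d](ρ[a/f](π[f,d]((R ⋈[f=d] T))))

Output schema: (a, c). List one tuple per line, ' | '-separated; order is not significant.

Per-node cardinality:
  R → 5
  T → 4
  (R ⋈[f=d] T) → 2
  π[f,d]((R ⋈[f=d] T)) → 2
  ρ[a/f](π[f,d]((R ⋈[f=d] T))) → 2
  ρ[c/d](ρ[a/f](π[f,d]((R ⋈[f=d] T)))) → 2

== RESULT ==
a | c
2 | 2
2 | 2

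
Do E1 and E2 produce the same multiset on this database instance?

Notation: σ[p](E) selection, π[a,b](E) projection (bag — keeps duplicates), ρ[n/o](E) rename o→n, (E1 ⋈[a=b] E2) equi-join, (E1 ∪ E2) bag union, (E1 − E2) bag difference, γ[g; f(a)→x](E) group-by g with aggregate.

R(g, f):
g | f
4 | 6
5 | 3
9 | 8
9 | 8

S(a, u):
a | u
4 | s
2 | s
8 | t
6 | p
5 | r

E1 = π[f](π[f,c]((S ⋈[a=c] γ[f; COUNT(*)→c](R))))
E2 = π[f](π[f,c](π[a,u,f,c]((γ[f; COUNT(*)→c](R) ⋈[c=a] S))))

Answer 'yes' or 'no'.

E1 stepwise |·|:
  S → 5
  R → 4
  γ[f; COUNT(*)→c](R) → 3
  (S ⋈[a=c] γ[f; COUNT(*)→c](R)) → 1
  π[f,c]((S ⋈[a=c] γ[f; COUNT(*)→c](R))) → 1
  π[f](π[f,c]((S ⋈[a=c] γ[f; COUNT(*)→c](R)))) → 1
E2 stepwise |·|:
  R → 4
  γ[f; COUNT(*)→c](R) → 3
  S → 5
  (γ[f; COUNT(*)→c](R) ⋈[c=a] S) → 1
  π[a,u,f,c]((γ[f; COUNT(*)→c](R) ⋈[c=a] S)) → 1
  π[f,c](π[a,u,f,c]((γ[f; COUNT(*)→c](R) ⋈[c=a] S))) → 1
  π[f](π[f,c](π[a,u,f,c]((γ[f; COUNT(*)→c](R) ⋈[c=a] S)))) → 1

E1 and E2 produce the same multiset:
f
8

yes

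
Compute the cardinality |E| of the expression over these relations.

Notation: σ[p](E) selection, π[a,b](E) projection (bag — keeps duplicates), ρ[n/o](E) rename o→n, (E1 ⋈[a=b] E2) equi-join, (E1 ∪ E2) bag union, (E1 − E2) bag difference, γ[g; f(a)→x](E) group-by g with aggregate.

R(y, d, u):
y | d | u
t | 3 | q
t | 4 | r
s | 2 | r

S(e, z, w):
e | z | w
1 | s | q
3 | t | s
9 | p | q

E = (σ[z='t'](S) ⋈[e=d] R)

Stepwise |·|:
  S → 3
  σ[z='t'](S) → 1
  R → 3
  (σ[z='t'](S) ⋈[e=d] R) → 1

|E| = 1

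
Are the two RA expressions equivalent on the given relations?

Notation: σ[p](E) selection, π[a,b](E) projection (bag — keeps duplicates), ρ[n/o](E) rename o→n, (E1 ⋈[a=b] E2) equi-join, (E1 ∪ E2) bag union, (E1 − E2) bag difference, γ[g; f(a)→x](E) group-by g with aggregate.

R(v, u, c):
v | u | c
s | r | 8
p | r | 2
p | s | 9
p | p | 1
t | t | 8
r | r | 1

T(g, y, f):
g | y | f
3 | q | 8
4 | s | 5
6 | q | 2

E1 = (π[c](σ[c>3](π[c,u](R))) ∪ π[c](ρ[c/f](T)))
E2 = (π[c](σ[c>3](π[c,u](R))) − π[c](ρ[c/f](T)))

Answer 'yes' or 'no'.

E1 row counts bottom-up:
  R → 6
  π[c,u](R) → 6
  σ[c>3](π[c,u](R)) → 3
  π[c](σ[c>3](π[c,u](R))) → 3
  T → 3
  ρ[c/f](T) → 3
  π[c](ρ[c/f](T)) → 3
  (π[c](σ[c>3](π[c,u](R))) ∪ π[c](ρ[c/f](T))) → 6
E2 row counts bottom-up:
  R → 6
  π[c,u](R) → 6
  σ[c>3](π[c,u](R)) → 3
  π[c](σ[c>3](π[c,u](R))) → 3
  T → 3
  ρ[c/f](T) → 3
  π[c](ρ[c/f](T)) → 3
  (π[c](σ[c>3](π[c,u](R))) − π[c](ρ[c/f](T))) → 2

E1 result:
c
2
5
8
8
8
9
E2 result:
c
8
9
Witness: (2,) appears 1× in E1 but 0× in E2.

no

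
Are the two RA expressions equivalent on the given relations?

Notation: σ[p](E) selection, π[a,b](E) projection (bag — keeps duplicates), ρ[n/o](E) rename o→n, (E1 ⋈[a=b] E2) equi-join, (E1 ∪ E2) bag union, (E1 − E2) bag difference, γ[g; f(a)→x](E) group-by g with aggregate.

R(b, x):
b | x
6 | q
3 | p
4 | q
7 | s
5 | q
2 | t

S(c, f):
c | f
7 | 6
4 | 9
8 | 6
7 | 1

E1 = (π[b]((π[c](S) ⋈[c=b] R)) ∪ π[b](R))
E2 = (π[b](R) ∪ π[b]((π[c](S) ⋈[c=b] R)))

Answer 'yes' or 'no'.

E1 row counts bottom-up:
  S → 4
  π[c](S) → 4
  R → 6
  (π[c](S) ⋈[c=b] R) → 3
  π[b]((π[c](S) ⋈[c=b] R)) → 3
  R → 6
  π[b](R) → 6
  (π[b]((π[c](S) ⋈[c=b] R)) ∪ π[b](R)) → 9
E2 row counts bottom-up:
  R → 6
  π[b](R) → 6
  S → 4
  π[c](S) → 4
  R → 6
  (π[c](S) ⋈[c=b] R) → 3
  π[b]((π[c](S) ⋈[c=b] R)) → 3
  (π[b](R) ∪ π[b]((π[c](S) ⋈[c=b] R))) → 9

E1 and E2 produce the same multiset:
b
2
3
4
4
5
6
7
7
7

yes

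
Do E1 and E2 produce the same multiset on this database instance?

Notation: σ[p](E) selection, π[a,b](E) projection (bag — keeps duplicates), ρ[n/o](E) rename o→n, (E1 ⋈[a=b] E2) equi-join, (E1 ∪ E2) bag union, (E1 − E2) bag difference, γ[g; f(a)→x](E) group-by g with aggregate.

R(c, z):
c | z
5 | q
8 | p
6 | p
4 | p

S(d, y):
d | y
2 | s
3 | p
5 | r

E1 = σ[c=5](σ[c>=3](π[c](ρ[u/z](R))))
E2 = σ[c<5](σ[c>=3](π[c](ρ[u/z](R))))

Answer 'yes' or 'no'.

E1 row counts bottom-up:
  R → 4
  ρ[u/z](R) → 4
  π[c](ρ[u/z](R)) → 4
  σ[c>=3](π[c](ρ[u/z](R))) → 4
  σ[c=5](σ[c>=3](π[c](ρ[u/z](R)))) → 1
E2 row counts bottom-up:
  R → 4
  ρ[u/z](R) → 4
  π[c](ρ[u/z](R)) → 4
  σ[c>=3](π[c](ρ[u/z](R))) → 4
  σ[c<5](σ[c>=3](π[c](ρ[u/z](R)))) → 1

E1 result:
c
5
E2 result:
c
4
Witness: (4,) appears 0× in E1 but 1× in E2.

no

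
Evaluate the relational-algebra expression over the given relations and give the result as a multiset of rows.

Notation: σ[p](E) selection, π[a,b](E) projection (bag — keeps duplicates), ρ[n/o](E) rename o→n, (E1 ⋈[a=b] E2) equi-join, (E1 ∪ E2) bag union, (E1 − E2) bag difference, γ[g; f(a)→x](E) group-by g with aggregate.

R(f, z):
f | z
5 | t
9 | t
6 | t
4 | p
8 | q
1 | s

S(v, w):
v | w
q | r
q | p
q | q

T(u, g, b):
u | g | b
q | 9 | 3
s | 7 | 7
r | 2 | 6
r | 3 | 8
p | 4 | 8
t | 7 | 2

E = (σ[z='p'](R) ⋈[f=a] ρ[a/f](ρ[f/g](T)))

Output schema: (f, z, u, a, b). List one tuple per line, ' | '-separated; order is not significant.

Per-node cardinality:
  R → 6
  σ[z='p'](R) → 1
  T → 6
  ρ[f/g](T) → 6
  ρ[a/f](ρ[f/g](T)) → 6
  (σ[z='p'](R) ⋈[f=a] ρ[a/f](ρ[f/g](T))) → 1

== RESULT ==
f | z | u | a | b
4 | p | p | 4 | 8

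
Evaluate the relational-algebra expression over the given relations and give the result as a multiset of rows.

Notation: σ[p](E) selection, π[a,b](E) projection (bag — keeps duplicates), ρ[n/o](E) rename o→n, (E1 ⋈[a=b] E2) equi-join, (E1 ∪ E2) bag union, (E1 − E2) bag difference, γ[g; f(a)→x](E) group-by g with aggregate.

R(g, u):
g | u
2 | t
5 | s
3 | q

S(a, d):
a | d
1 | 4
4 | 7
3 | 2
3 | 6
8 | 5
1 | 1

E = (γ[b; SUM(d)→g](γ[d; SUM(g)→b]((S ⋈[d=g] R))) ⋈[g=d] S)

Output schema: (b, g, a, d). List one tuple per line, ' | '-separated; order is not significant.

Row counts bottom-up:
  S → 6
  R → 3
  (S ⋈[d=g] R) → 2
  γ[d; SUM(g)→b]((S ⋈[d=g] R)) → 2
  γ[b; SUM(d)→g](γ[d; SUM(g)→b]((S ⋈[d=g] R))) → 2
  S → 6
  (γ[b; SUM(d)→g](γ[d; SUM(g)→b]((S ⋈[d=g] R))) ⋈[g=d] S) → 2

== RESULT ==
b | g | a | d
2 | 2 | 3 | 2
5 | 5 | 8 | 5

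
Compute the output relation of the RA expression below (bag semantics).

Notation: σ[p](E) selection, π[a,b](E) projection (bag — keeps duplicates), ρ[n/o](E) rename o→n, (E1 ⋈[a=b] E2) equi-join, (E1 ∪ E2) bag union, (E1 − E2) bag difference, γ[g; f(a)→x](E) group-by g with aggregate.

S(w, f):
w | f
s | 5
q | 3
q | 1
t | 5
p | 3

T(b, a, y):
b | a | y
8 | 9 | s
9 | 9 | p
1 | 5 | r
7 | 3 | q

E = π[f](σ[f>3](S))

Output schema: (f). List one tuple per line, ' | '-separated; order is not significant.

Per-node cardinality:
  S → 5
  σ[f>3](S) → 2
  π[f](σ[f>3](S)) → 2

== RESULT ==
f
5
5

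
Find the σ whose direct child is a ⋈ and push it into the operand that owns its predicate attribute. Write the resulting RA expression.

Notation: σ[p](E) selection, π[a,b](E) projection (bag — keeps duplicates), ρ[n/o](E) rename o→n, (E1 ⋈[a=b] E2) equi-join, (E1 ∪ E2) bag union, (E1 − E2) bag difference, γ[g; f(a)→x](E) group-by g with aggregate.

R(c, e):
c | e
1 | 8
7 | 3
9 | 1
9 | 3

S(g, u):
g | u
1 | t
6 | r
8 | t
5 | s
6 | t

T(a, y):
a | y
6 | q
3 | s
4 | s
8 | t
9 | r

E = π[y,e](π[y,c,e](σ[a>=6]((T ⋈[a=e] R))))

σ filters on a, owned by the left side.
E' = π[y,e](π[y,c,e]((σ[a>=6](T) ⋈[a=e] R)))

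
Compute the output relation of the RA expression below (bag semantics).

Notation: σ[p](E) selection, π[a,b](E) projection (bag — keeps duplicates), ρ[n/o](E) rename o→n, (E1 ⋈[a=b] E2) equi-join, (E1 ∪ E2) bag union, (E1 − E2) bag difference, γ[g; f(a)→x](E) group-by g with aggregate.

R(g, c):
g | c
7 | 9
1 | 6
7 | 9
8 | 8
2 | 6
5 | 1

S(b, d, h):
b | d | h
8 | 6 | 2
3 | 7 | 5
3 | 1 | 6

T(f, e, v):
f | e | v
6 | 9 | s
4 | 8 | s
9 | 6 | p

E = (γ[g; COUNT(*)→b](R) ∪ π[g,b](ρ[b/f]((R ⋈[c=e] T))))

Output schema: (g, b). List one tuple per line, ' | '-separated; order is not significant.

Per-node cardinality:
  R → 6
  γ[g; COUNT(*)→b](R) → 5
  R → 6
  T → 3
  (R ⋈[c=e] T) → 5
  ρ[b/f]((R ⋈[c=e] T)) → 5
  π[g,b](ρ[b/f]((R ⋈[c=e] T))) → 5
  (γ[g; COUNT(*)→b](R) ∪ π[g,b](ρ[b/f]((R ⋈[c=e] T)))) → 10

== RESULT ==
g | b
1 | 1
1 | 9
2 | 1
2 | 9
5 | 1
7 | 2
7 | 6
7 | 6
8 | 1
8 | 4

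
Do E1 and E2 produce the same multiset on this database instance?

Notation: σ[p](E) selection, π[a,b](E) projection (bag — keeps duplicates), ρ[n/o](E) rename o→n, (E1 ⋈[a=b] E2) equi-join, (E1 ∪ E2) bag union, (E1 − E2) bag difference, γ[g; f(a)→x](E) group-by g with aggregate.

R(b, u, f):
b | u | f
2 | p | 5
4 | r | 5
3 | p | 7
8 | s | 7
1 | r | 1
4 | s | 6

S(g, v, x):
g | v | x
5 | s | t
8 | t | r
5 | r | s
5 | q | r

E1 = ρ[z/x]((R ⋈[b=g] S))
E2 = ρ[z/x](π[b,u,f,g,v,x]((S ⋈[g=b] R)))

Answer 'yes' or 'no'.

E1 per-node cardinality:
  R → 6
  S → 4
  (R ⋈[b=g] S) → 1
  ρ[z/x]((R ⋈[b=g] S)) → 1
E2 per-node cardinality:
  S → 4
  R → 6
  (S ⋈[g=b] R) → 1
  π[b,u,f,g,v,x]((S ⋈[g=b] R)) → 1
  ρ[z/x](π[b,u,f,g,v,x]((S ⋈[g=b] R))) → 1

E1 and E2 produce the same multiset:
b | u | f | g | v | z
8 | s | 7 | 8 | t | r

yes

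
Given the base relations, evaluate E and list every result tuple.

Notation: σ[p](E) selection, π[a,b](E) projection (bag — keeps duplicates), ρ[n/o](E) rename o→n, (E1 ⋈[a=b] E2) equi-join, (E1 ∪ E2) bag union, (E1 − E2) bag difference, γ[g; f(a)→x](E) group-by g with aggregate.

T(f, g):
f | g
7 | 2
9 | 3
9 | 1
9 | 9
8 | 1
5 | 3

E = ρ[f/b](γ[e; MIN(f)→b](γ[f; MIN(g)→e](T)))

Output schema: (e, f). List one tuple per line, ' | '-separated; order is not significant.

Subexpression sizes:
  T → 6
  γ[f; MIN(g)→e](T) → 4
  γ[e; MIN(f)→b](γ[f; MIN(g)→e](T)) → 3
  ρ[f/b](γ[e; MIN(f)→b](γ[f; MIN(g)→e](T))) → 3

== RESULT ==
e | f
1 | 8
2 | 7
3 | 5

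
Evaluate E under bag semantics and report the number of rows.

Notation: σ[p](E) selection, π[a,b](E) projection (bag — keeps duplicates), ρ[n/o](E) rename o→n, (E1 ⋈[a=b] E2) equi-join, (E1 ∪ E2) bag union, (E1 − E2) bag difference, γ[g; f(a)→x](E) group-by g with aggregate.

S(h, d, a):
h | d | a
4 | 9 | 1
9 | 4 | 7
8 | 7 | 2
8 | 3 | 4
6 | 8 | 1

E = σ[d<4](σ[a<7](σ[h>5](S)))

Subexpression sizes:
  S → 5
  σ[h>5](S) → 4
  σ[a<7](σ[h>5](S)) → 3
  σ[d<4](σ[a<7](σ[h>5](S))) → 1

|E| = 1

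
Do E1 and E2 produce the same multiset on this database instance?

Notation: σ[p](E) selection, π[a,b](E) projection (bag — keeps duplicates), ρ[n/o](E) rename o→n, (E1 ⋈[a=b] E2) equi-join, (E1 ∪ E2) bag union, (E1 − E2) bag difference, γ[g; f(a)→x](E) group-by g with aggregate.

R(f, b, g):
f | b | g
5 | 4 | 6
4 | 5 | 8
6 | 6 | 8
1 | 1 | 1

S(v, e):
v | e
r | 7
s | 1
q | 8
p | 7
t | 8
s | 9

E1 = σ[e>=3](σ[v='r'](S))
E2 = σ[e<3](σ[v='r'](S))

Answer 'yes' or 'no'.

E1 row counts bottom-up:
  S → 6
  σ[v='r'](S) → 1
  σ[e>=3](σ[v='r'](S)) → 1
E2 row counts bottom-up:
  S → 6
  σ[v='r'](S) → 1
  σ[e<3](σ[v='r'](S)) → 0

E1 result:
v | e
r | 7
E2 result:
v | e
(0 rows)
Witness: ('r', 7) appears 1× in E1 but 0× in E2.

no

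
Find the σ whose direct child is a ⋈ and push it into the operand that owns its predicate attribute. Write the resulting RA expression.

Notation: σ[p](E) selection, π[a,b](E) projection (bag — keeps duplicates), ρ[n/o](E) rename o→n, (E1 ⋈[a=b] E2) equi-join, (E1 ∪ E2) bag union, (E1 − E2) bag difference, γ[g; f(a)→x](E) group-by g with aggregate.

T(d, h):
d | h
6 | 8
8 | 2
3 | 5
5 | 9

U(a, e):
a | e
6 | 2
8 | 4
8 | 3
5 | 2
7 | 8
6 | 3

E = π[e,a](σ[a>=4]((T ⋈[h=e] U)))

σ filters on a, owned by the right side.
E' = π[e,a]((T ⋈[h=e] σ[a>=4](U)))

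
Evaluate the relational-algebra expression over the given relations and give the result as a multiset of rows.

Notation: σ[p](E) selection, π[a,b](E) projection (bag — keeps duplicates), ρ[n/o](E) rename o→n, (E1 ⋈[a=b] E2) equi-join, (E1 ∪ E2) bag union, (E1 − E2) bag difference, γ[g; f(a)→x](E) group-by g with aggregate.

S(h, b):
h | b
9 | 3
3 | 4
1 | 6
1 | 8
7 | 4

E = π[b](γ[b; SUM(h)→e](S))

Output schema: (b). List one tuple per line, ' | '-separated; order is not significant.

Subexpression sizes:
  S → 5
  γ[b; SUM(h)→e](S) → 4
  π[b](γ[b; SUM(h)→e](S)) → 4

== RESULT ==
b
3
4
6
8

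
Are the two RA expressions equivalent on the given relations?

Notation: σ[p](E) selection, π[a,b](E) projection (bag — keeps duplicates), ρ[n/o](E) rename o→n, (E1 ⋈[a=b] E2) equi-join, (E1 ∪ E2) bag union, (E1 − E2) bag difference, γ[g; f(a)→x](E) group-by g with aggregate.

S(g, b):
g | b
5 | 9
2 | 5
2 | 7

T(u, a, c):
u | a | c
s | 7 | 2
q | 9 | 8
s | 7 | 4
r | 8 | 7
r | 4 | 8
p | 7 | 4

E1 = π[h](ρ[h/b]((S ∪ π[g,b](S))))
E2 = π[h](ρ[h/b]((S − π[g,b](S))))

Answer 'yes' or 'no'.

E1 row counts bottom-up:
  S → 3
  S → 3
  π[g,b](S) → 3
  (S ∪ π[g,b](S)) → 6
  ρ[h/b]((S ∪ π[g,b](S))) → 6
  π[h](ρ[h/b]((S ∪ π[g,b](S)))) → 6
E2 row counts bottom-up:
  S → 3
  S → 3
  π[g,b](S) → 3
  (S − π[g,b](S)) → 0
  ρ[h/b]((S − π[g,b](S))) → 0
  π[h](ρ[h/b]((S − π[g,b](S)))) → 0

E1 result:
h
5
5
7
7
9
9
E2 result:
h
(0 rows)
Witness: (7,) appears 2× in E1 but 0× in E2.

no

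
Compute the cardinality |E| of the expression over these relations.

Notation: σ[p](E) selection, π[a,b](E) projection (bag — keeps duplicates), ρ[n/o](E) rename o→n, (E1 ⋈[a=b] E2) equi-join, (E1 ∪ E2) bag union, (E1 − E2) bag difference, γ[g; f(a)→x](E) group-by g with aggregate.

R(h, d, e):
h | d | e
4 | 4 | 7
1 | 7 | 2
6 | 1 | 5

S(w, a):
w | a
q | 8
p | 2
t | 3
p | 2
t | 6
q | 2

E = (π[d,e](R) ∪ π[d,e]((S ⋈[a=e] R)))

Subexpression sizes:
  R → 3
  π[d,e](R) → 3
  S → 6
  R → 3
  (S ⋈[a=e] R) → 3
  π[d,e]((S ⋈[a=e] R)) → 3
  (π[d,e](R) ∪ π[d,e]((S ⋈[a=e] R))) → 6

|E| = 6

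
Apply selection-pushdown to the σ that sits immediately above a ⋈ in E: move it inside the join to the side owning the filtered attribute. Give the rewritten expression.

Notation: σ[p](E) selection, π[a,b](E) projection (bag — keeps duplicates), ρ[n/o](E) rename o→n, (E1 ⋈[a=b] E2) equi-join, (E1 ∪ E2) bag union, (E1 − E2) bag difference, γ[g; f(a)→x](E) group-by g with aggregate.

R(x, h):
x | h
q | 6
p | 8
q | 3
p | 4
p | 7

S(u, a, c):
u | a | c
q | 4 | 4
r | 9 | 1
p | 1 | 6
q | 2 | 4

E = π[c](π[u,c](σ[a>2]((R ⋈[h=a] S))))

σ filters on a, owned by the right side.
E' = π[c](π[u,c]((R ⋈[h=a] σ[a>2](S))))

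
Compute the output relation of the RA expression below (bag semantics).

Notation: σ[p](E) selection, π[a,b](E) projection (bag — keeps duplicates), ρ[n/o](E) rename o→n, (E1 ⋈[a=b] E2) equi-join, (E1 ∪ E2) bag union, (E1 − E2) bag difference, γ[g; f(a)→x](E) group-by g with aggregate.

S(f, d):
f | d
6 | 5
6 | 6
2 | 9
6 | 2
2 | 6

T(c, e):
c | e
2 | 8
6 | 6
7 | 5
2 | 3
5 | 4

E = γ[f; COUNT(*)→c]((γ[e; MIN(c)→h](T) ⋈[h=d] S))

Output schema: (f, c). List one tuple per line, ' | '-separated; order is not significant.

Subexpression sizes:
  T → 5
  γ[e; MIN(c)→h](T) → 5
  S → 5
  (γ[e; MIN(c)→h](T) ⋈[h=d] S) → 5
  γ[f; COUNT(*)→c]((γ[e; MIN(c)→h](T) ⋈[h=d] S)) → 2

== RESULT ==
f | c
2 | 1
6 | 4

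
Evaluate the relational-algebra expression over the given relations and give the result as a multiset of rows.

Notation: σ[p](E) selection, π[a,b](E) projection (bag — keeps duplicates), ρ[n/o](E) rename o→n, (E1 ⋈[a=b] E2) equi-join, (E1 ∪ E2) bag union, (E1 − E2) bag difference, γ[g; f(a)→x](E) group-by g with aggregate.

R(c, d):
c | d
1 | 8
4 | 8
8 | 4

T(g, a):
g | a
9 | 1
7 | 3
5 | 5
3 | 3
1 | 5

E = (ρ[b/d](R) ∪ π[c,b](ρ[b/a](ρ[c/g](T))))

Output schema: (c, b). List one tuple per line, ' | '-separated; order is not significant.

Row counts bottom-up:
  R → 3
  ρ[b/d](R) → 3
  T → 5
  ρ[c/g](T) → 5
  ρ[b/a](ρ[c/g](T)) → 5
  π[c,b](ρ[b/a](ρ[c/g](T))) → 5
  (ρ[b/d](R) ∪ π[c,b](ρ[b/a](ρ[c/g](T)))) → 8

== RESULT ==
c | b
1 | 5
1 | 8
3 | 3
4 | 8
5 | 5
7 | 3
8 | 4
9 | 1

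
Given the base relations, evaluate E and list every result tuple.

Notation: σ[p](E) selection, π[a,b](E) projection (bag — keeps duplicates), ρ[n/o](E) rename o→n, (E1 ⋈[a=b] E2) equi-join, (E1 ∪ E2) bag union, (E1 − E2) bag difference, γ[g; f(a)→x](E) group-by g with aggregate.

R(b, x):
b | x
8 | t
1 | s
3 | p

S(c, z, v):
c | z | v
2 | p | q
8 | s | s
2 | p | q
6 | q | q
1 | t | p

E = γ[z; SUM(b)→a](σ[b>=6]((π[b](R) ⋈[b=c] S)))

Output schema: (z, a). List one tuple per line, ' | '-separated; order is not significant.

Per-node cardinality:
  R → 3
  π[b](R) → 3
  S → 5
  (π[b](R) ⋈[b=c] S) → 2
  σ[b>=6]((π[b](R) ⋈[b=c] S)) → 1
  γ[z; SUM(b)→a](σ[b>=6]((π[b](R) ⋈[b=c] S))) → 1

== RESULT ==
z | a
s | 8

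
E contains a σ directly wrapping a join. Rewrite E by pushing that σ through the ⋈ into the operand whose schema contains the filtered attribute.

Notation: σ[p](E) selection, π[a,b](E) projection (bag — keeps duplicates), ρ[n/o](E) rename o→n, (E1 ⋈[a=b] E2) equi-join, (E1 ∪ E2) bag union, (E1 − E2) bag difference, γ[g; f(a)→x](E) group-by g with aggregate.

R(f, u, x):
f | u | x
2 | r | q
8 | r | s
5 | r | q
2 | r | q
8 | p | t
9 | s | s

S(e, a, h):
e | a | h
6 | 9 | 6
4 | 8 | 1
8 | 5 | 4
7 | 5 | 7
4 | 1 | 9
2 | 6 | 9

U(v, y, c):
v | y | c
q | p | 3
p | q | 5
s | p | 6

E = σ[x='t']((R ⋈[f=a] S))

σ filters on x, owned by the left side.
E' = (σ[x='t'](R) ⋈[f=a] S)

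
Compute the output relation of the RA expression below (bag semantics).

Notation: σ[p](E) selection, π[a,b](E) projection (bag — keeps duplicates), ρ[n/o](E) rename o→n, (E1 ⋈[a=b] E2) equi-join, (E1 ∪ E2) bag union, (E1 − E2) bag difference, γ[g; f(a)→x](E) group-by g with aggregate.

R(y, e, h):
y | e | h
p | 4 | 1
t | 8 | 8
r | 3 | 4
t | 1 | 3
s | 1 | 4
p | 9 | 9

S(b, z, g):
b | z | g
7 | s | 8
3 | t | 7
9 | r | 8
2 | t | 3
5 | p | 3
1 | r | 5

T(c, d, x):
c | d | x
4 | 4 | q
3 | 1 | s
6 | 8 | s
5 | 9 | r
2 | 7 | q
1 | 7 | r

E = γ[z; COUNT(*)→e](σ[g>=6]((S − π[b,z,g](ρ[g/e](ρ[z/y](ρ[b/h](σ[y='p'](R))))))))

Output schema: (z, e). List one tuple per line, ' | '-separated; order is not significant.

Subexpression sizes:
  S → 6
  R → 6
  σ[y='p'](R) → 2
  ρ[b/h](σ[y='p'](R)) → 2
  ρ[z/y](ρ[b/h](σ[y='p'](R))) → 2
  ρ[g/e](ρ[z/y](ρ[b/h](σ[y='p'](R)))) → 2
  π[b,z,g](ρ[g/e](ρ[z/y](ρ[b/h](σ[y='p'](R))))) → 2
  (S − π[b,z,g](ρ[g/e](ρ[z/y](ρ[b/h](σ[y='p'](R)))))) → 6
  σ[g>=6]((S − π[b,z,g](ρ[g/e](ρ[z/y](ρ[b/h](σ[y='p'](R))))))) → 3
  γ[z; COUNT(*)→e](σ[g>=6]((S − π[b,z,g](ρ[g/e](ρ[z/y](ρ[b/h](σ[y='p'](R)))))))) → 3

== RESULT ==
z | e
r | 1
s | 1
t | 1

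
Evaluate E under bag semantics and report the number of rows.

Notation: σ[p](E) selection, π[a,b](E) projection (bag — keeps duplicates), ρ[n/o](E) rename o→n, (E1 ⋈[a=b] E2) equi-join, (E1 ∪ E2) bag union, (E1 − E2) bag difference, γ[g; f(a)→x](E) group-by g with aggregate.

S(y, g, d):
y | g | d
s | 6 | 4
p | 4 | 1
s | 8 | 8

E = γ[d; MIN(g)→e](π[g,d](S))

Stepwise |·|:
  S → 3
  π[g,d](S) → 3
  γ[d; MIN(g)→e](π[g,d](S)) → 3

|E| = 3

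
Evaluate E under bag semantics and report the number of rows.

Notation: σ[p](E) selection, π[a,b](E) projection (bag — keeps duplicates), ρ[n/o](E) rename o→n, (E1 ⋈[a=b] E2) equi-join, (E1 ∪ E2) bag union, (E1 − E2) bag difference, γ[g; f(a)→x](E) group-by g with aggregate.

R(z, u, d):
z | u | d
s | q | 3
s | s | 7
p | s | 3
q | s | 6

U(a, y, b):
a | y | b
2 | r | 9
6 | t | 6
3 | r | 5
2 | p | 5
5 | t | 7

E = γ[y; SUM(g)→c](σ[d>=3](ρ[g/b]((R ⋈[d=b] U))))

Row counts bottom-up:
  R → 4
  U → 5
  (R ⋈[d=b] U) → 2
  ρ[g/b]((R ⋈[d=b] U)) → 2
  σ[d>=3](ρ[g/b]((R ⋈[d=b] U))) → 2
  γ[y; SUM(g)→c](σ[d>=3](ρ[g/b]((R ⋈[d=b] U)))) → 1

|E| = 1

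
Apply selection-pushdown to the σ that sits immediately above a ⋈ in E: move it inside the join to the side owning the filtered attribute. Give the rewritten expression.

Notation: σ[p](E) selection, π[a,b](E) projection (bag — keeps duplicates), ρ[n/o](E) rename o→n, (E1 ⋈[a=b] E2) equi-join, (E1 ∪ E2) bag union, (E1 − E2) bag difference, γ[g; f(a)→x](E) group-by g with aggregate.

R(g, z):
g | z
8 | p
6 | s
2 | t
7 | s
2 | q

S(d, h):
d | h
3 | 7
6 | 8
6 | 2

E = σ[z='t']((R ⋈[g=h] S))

σ filters on z, owned by the left side.
E' = (σ[z='t'](R) ⋈[g=h] S)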